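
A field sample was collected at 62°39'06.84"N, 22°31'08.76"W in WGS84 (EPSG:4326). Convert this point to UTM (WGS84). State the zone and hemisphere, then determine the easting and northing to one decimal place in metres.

Longitude -22.5191° lies in the 6° band [-24°, -18°), giving zone 27; latitude is north of the equator, so 27N.
Zone 27 central meridian λ₀ = 6×27 − 183 = -21°; Δλ = -1.5191°.
Transverse Mercator on WGS84 with k₀ = 0.9996 gives E = 422144.199 m, N = 6947722.723 m.

Zone 27N: E 422144.2 m, N 6947722.7 m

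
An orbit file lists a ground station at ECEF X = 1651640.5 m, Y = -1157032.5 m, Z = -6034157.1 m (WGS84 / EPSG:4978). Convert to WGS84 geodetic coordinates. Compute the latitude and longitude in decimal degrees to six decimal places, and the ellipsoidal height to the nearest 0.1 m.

lat -71.635901°, lon -35.012600°, h 3317.1 m

λ = atan2(Y, X) = -35.01259983°; p = √(X²+Y²) = 2016591.3 m.
Bowring's method on WGS84 (a = 6378137 m, b = 6356752.314 m) gives φ = -71.63590052°, h = 3317.098 m.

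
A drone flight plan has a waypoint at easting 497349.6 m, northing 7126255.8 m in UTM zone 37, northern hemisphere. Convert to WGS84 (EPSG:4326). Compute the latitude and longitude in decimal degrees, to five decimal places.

Zone 37N: λ₀ = 39°, k₀ = 0.9996, false easting 500000 m.
Meridian distance M = (N − FN)/k₀ = 7129107.4 m.
Inverse transverse Mercator on WGS84 gives φ = 64.26240011°, λ = 38.94529952°.

lat 64.26240°, lon 38.94530°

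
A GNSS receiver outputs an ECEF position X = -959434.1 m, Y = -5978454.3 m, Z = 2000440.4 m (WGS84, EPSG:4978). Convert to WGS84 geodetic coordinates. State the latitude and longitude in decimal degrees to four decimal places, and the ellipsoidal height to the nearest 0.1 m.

lat 18.3975°, lon -99.1172°, h 825.1 m

λ = atan2(Y, X) = -99.11720023°; p = √(X²+Y²) = 6054950.8 m.
Bowring's method on WGS84 (a = 6378137 m, b = 6356752.314 m) gives φ = 18.39749983°, h = 825.122 m.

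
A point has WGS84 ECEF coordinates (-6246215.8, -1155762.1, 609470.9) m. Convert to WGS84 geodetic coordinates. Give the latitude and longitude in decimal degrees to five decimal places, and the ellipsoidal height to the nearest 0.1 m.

λ = atan2(Y, X) = -169.51690000°; p = √(X²+Y²) = 6352243.5 m.
Bowring's method on WGS84 (a = 6378137 m, b = 6356752.314 m) gives φ = 5.51720031°, h = 3473.665 m.

lat 5.51720°, lon -169.51690°, h 3473.7 m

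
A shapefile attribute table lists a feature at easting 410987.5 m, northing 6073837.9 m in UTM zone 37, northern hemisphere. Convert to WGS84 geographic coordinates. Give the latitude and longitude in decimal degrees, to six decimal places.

Zone 37N: λ₀ = 39°, k₀ = 0.9996, false easting 500000 m.
Meridian distance M = (N − FN)/k₀ = 6076268.4 m.
Inverse transverse Mercator on WGS84 gives φ = 54.80379964°, λ = 37.61519924°.

lat 54.803800°, lon 37.615199°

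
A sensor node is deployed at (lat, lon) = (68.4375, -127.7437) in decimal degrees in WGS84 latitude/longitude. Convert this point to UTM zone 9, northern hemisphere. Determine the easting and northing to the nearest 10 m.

Zone 9 central meridian λ₀ = 6×9 − 183 = -129°; Δλ = +1.2563°.
Transverse Mercator on WGS84 with k₀ = 0.9996 gives E = 551523.170 m, N = 7592168.312 m.

E 551520 m, N 7592170 m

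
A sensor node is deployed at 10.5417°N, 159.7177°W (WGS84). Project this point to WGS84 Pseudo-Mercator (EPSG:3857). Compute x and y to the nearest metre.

Web Mercator is spherical with R = a = 6378137 m.
x = R·λ = 6378137 × -2.787599739 = -17779693.035 m.
y = R·ln tan(π/4 + φ/2) = 6378137 × 0.185034283 = 1180174.005 m.

x -17779693 m, y 1180174 m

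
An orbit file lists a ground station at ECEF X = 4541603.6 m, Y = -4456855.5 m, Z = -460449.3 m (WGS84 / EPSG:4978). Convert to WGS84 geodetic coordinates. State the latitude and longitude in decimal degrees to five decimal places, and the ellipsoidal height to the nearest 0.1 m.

λ = atan2(Y, X) = -44.46040040°; p = √(X²+Y²) = 6363153.6 m.
Bowring's method on WGS84 (a = 6378137 m, b = 6356752.314 m) gives φ = -4.16660017°, h = 1766.309 m.

lat -4.16660°, lon -44.46040°, h 1766.3 m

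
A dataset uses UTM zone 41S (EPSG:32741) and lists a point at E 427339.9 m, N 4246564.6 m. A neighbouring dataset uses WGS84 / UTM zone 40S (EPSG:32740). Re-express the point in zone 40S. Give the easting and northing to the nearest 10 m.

UTM 41S → geographic: φ = -51.92690032°, λ = 61.94330071°.
UTM 40S (λ₀ = 57°) forward: E = 839811.707 m, N = 4235539.544 m.

E 839810 m, N 4235540 m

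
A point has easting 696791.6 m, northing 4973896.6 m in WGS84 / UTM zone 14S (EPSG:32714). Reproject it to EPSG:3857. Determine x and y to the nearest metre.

x -10740917 m, y -5678502 m

Unproject from UTM 14S (λ₀ = -99°) → φ = -45.36080020°, λ = -96.48730059°.
Web Mercator (R = 6378137 m): x = -10740917.170 m, y = -5678502.067 m.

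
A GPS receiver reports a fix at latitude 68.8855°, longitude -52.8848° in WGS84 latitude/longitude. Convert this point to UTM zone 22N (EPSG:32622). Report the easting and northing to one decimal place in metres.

E 424237.1 m, N 7642757.6 m

Zone 22 central meridian λ₀ = 6×22 − 183 = -51°; Δλ = -1.8848°.
Transverse Mercator on WGS84 with k₀ = 0.9996 gives E = 424237.057 m, N = 7642757.578 m.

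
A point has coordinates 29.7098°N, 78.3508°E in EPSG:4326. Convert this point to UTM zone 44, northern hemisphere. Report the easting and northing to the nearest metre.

Zone 44 central meridian λ₀ = 6×44 − 183 = 81°; Δλ = -2.6492°.
Transverse Mercator on WGS84 with k₀ = 0.9996 gives E = 243703.860 m, N = 3289567.457 m.

E 243704 m, N 3289567 m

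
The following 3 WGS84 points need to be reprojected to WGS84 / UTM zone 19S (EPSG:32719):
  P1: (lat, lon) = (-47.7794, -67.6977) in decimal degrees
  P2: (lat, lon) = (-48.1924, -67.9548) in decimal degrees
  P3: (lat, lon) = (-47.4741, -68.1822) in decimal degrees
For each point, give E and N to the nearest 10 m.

P1: E 597560 m, N 4707400 m; P2: E 577680 m, N 4661790 m; P3: E 561620 m, N 4741820 m

UTM zone 19S: λ₀ = -69°, k₀ = 0.9996.
P1 (-47.7794°, -67.6977°) → (597558.347, 4707396.930) m.
P2 (-48.1924°, -67.9548°) → (577676.404, 4661786.825) m.
P3 (-47.4741°, -68.1822°) → (561621.430, 4741824.577) m.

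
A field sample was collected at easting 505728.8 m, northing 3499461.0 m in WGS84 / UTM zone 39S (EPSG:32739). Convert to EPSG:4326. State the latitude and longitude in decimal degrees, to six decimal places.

Zone 39S: λ₀ = 51°, k₀ = 0.9996, false easting 500000 m, false northing 10000000 m.
Meridian distance M = (N − FN)/k₀ = -6503140.3 m.
Inverse transverse Mercator on WGS84 gives φ = -58.64509993°, λ = 51.09870029°.

lat -58.645100°, lon 51.098700°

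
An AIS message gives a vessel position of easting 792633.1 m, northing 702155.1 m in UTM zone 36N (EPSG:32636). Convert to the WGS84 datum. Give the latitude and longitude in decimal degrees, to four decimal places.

Zone 36N: λ₀ = 33°, k₀ = 0.9996, false easting 500000 m.
Meridian distance M = (N − FN)/k₀ = 702436.1 m.
Inverse transverse Mercator on WGS84 gives φ = 6.34559966°, λ = 35.64499985°.

lat 6.3456°, lon 35.6450°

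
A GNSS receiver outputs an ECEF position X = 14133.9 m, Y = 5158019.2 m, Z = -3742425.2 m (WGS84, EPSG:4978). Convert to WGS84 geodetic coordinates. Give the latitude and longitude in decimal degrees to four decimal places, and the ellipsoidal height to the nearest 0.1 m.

λ = atan2(Y, X) = 89.84299966°; p = √(X²+Y²) = 5158038.6 m.
Bowring's method on WGS84 (a = 6378137 m, b = 6356752.314 m) gives φ = -36.14590003°, h = 1946.927 m.

lat -36.1459°, lon 89.8430°, h 1946.9 m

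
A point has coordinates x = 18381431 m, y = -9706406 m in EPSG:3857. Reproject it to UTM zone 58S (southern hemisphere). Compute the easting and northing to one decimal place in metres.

Web Mercator inverse (R = 6378137 m) → φ = -65.36959961°, λ = 165.12320411°.
UTM 58S forward: E = 505729.494 m, N = 2750347.652 m.

E 505729.5 m, N 2750347.7 m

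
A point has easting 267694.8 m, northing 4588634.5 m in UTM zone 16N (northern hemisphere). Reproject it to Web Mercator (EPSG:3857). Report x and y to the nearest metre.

x -9994219 m, y 5073852 m

Unproject from UTM 16N (λ₀ = -87°) → φ = 41.41569959°, λ = -89.77959939°.
Web Mercator (R = 6378137 m): x = -9994219.288 m, y = 5073851.976 m.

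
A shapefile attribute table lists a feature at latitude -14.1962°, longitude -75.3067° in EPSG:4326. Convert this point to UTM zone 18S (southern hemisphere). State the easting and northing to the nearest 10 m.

E 466910 m, N 8430550 m

Zone 18 central meridian λ₀ = 6×18 − 183 = -75°; Δλ = -0.3067°.
Transverse Mercator on WGS84 with k₀ = 0.9996 gives E = 466907.381 m, N = 8430553.050 m.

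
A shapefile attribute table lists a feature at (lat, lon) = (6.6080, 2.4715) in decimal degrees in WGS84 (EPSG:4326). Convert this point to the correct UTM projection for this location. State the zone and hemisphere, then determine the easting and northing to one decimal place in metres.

Zone 31N: E 441578.5 m, N 730446.0 m

Longitude 2.4715° lies in the 6° band [0°, 6°), giving zone 31; latitude is north of the equator, so 31N.
Zone 31 central meridian λ₀ = 6×31 − 183 = 3°; Δλ = -0.5285°.
Transverse Mercator on WGS84 with k₀ = 0.9996 gives E = 441578.465 m, N = 730445.986 m.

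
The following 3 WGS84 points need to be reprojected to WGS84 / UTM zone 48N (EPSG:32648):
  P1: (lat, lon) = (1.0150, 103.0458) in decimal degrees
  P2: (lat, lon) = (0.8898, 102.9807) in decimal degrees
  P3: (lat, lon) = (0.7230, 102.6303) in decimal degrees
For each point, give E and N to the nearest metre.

P1: E 282538 m, N 112254 m; P2: E 275283 m, N 98411 m; P3: E 236257 m, N 79982 m

UTM zone 48N: λ₀ = 105°, k₀ = 0.9996.
P1 (1.0150°, 103.0458°) → (282537.935, 112253.827) m.
P2 (0.8898°, 102.9807°) → (275282.565, 98411.228) m.
P3 (0.7230°, 102.6303°) → (236256.888, 79982.118) m.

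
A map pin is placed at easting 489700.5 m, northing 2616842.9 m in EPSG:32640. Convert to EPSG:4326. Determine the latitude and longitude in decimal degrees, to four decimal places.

lat 23.6623°, lon 56.8990°

Zone 40N: λ₀ = 57°, k₀ = 0.9996, false easting 500000 m.
Meridian distance M = (N − FN)/k₀ = 2617890.1 m.
Inverse transverse Mercator on WGS84 gives φ = 23.66229989°, λ = 56.89899952°.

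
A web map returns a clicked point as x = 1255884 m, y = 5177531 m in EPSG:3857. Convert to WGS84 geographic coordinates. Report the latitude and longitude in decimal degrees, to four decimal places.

R = 6378137 m. λ = x/R = 11.28179792°.
φ = 2·arctan(exp(y/R)) − 90° = 2·arctan(2.25187) − 90° = 42.11039866°.

lat 42.1104°, lon 11.2818°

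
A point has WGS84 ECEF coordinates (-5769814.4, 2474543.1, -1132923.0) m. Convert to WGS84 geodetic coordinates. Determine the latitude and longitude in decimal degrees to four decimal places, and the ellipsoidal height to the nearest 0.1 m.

λ = atan2(Y, X) = 156.78659971°; p = √(X²+Y²) = 6278066.7 m.
Bowring's method on WGS84 (a = 6378137 m, b = 6356752.314 m) gives φ = -10.29680027°, h = 2010.630 m.

lat -10.2968°, lon 156.7866°, h 2010.6 m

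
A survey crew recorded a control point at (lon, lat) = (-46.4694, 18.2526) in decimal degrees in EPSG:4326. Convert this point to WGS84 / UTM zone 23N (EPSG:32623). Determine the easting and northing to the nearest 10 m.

Zone 23 central meridian λ₀ = 6×23 − 183 = -45°; Δλ = -1.4694°.
Transverse Mercator on WGS84 with k₀ = 0.9996 gives E = 344654.666 m, N = 2018756.590 m.

E 344650 m, N 2018760 m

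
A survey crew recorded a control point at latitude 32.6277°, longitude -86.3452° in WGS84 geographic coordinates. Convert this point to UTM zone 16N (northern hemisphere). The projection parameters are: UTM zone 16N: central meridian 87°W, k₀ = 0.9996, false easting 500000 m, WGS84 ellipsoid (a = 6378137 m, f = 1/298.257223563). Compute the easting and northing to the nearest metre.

E 561425 m, N 3610204 m

Zone 16 central meridian λ₀ = 6×16 − 183 = -87°; Δλ = +0.6548°.
Transverse Mercator on WGS84 with k₀ = 0.9996 gives E = 561424.857 m, N = 3610204.214 m.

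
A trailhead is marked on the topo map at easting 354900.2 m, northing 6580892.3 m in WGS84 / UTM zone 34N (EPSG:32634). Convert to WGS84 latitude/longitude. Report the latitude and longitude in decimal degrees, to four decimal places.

Zone 34N: λ₀ = 21°, k₀ = 0.9996, false easting 500000 m.
Meridian distance M = (N − FN)/k₀ = 6583525.7 m.
Inverse transverse Mercator on WGS84 gives φ = 59.34179960°, λ = 18.44869928°.

lat 59.3418°, lon 18.4487°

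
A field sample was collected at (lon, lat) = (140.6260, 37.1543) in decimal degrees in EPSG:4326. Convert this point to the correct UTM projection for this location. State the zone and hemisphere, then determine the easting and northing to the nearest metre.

Longitude 140.6260° lies in the 6° band [138°, 144°), giving zone 54; latitude is north of the equator, so 54N.
Zone 54 central meridian λ₀ = 6×54 − 183 = 141°; Δλ = -0.3740°.
Transverse Mercator on WGS84 with k₀ = 0.9996 gives E = 466790.249 m, N = 4112055.058 m.

Zone 54N: E 466790 m, N 4112055 m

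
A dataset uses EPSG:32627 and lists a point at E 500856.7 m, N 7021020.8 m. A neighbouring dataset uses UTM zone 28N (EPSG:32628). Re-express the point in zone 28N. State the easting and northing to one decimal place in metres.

UTM 27N → geographic: φ = 63.31800036°, λ = -20.98290047°.
UTM 28N (λ₀ = -15°) forward: E = 200577.519 m, N = 7035006.860 m.

E 200577.5 m, N 7035006.9 m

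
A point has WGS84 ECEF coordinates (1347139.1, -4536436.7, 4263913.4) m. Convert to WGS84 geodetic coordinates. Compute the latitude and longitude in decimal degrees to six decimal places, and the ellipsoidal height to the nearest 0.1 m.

lat 42.211400°, lon -73.460700°, h 1322.5 m

λ = atan2(Y, X) = -73.46069983°; p = √(X²+Y²) = 4732234.3 m.
Bowring's method on WGS84 (a = 6378137 m, b = 6356752.314 m) gives φ = 42.21139983°, h = 1322.548 m.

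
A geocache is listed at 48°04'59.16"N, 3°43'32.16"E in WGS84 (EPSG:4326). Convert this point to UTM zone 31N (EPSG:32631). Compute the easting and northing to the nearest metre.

Zone 31 central meridian λ₀ = 6×31 − 183 = 3°; Δλ = +0.7256°.
Transverse Mercator on WGS84 with k₀ = 0.9996 gives E = 554039.362 m, N = 5325791.139 m.

E 554039 m, N 5325791 m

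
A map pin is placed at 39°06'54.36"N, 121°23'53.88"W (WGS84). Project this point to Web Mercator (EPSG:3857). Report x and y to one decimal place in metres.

Web Mercator is spherical with R = a = 6378137 m.
x = R·λ = 6378137 × -2.118800041 = -13513996.939 m.
y = R·ln tan(π/4 + φ/2) = 6378137 × 0.742877128 = 4738172.096 m.

x -13513996.9 m, y 4738172.1 m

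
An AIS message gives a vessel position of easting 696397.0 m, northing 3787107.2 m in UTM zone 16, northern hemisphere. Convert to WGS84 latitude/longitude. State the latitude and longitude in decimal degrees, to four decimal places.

Zone 16N: λ₀ = -87°, k₀ = 0.9996, false easting 500000 m.
Meridian distance M = (N − FN)/k₀ = 3788622.6 m.
Inverse transverse Mercator on WGS84 gives φ = 34.20650045°, λ = -84.86830049°.

lat 34.2065°, lon -84.8683°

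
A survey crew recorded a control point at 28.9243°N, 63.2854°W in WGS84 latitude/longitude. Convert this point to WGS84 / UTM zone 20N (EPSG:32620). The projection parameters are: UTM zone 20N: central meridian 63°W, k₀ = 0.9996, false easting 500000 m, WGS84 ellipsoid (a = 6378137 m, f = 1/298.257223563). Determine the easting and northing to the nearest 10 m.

Zone 20 central meridian λ₀ = 6×20 − 183 = -63°; Δλ = -0.2854°.
Transverse Mercator on WGS84 with k₀ = 0.9996 gives E = 472181.768 m, N = 3199632.262 m.

E 472180 m, N 3199630 m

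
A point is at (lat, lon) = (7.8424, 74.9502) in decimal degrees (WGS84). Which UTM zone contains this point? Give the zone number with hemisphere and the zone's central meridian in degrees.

UTM zone = ⌊(λ + 180)/6⌋ + 1; 74.9502° ∈ [72°, 78°) → zone 43.
Hemisphere: N (φ ≥ 0).
Central meridian λ₀ = 6×43 − 183 = 75°.

Zone 43N, central meridian 75°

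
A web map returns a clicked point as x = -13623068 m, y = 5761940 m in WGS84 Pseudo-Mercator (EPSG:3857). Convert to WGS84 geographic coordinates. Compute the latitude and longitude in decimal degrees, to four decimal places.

lat 45.8850°, lon -122.3781°

R = 6378137 m. λ = x/R = -122.37810201°.
φ = 2·arctan(exp(y/R)) − 90° = 2·arctan(2.46795) − 90° = 45.88500311°.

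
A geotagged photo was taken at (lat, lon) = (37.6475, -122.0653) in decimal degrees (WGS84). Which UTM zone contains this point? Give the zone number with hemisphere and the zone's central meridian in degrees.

Zone 10N, central meridian -123°

UTM zone = ⌊(λ + 180)/6⌋ + 1; -122.0653° ∈ [-126°, -120°) → zone 10.
Hemisphere: N (φ ≥ 0).
Central meridian λ₀ = 6×10 − 183 = -123°.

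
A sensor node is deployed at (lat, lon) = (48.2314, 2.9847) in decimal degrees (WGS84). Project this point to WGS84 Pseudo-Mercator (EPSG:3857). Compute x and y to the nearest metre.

Web Mercator is spherical with R = a = 6378137 m.
x = R·λ = 6378137 × 0.052092842 = 332255.284 m.
y = R·ln tan(π/4 + φ/2) = 6378137 × 0.963516188 = 6145438.251 m.

x 332255 m, y 6145438 m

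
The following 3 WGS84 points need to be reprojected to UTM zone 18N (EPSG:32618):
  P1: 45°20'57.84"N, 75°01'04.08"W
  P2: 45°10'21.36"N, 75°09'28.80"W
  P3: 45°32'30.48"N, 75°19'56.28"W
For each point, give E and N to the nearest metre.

P1: E 498606 m, N 5021766 m; P2: E 487585 m, N 5002137 m; P3: E 474058 m, N 5043194 m

UTM zone 18N: λ₀ = -75°, k₀ = 0.9996.
P1 (45.3494°, -75.0178°) → (498605.640, 5021765.658) m.
P2 (45.1726°, -75.1580°) → (487584.627, 5002136.504) m.
P3 (45.5418°, -75.3323°) → (474057.684, 5043194.076) m.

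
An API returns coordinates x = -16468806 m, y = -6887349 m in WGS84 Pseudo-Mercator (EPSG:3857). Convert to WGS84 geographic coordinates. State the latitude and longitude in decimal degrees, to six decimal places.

lat -52.479801°, lon -147.941801°

R = 6378137 m. λ = x/R = -147.94180141°.
φ = 2·arctan(exp(y/R)) − 90° = 2·arctan(0.33965) − 90° = -52.47980134°.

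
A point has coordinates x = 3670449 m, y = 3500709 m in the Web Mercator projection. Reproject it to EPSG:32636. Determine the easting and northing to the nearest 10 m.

E 497320 m, N 3316340 m

Web Mercator inverse (R = 6378137 m) → φ = 29.97789680°, λ = 32.97220436°.
UTM 36N forward: E = 497318.581 m, N = 3316336.468 m.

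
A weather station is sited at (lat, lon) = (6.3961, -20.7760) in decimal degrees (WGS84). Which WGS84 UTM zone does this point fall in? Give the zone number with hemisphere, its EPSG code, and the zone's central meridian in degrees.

UTM zone = ⌊(λ + 180)/6⌋ + 1; -20.7760° ∈ [-24°, -18°) → zone 27.
Hemisphere: N (φ ≥ 0).
Central meridian λ₀ = 6×27 − 183 = -21°.
EPSG code: 32627.

Zone 27N (EPSG:32627), central meridian -21°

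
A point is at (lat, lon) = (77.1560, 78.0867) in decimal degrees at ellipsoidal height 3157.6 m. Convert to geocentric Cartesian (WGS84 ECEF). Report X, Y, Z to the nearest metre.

WGS84: a = 6378137 m, e² = 0.006694380; N(φ) = a/√(1−e²sin²φ) = 6398528.233 m.
X = (N+h)·cosφ·cosλ = 293767.753 m; Y = (N+h)·cosφ·sinλ = 1392425.900 m; Z = (N(1−e²)+h)·sinφ = 6199746.380 m.

X 293768 m, Y 1392426 m, Z 6199746 m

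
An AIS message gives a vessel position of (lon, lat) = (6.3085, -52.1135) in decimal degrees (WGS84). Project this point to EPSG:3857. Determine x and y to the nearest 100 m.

x 702300 m, y -6820700 m

Web Mercator is spherical with R = a = 6378137 m.
x = R·λ = 6378137 × 0.110104096 = 702259.008 m.
y = R·ln tan(π/4 + φ/2) = 6378137 × -1.069383393 = -6820673.785 m.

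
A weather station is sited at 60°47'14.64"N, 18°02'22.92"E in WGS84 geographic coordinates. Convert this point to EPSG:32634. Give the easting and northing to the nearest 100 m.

Zone 34 central meridian λ₀ = 6×34 − 183 = 21°; Δλ = -2.9603°.
Transverse Mercator on WGS84 with k₀ = 0.9996 gives E = 338858.276 m, N = 6742741.969 m.

E 338900 m, N 6742700 m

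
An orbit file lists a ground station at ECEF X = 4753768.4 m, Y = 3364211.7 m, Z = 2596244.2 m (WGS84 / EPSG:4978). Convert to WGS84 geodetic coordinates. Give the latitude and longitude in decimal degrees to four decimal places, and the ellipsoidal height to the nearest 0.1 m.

lat 24.1708°, lon 35.2868°, h 1685.4 m

λ = atan2(Y, X) = 35.28680014°; p = √(X²+Y²) = 5823764.6 m.
Bowring's method on WGS84 (a = 6378137 m, b = 6356752.314 m) gives φ = 24.17079984°, h = 1685.388 m.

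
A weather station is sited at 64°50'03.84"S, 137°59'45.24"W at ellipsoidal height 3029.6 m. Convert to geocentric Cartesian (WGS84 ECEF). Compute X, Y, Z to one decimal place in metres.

X -2021943.7 m, Y -1820828.3 m, Z -5752624.9 m

WGS84: a = 6378137 m, e² = 0.006694380; N(φ) = a/√(1−e²sin²φ) = 6395697.678 m.
X = (N+h)·cosφ·cosλ = -2021943.708 m; Y = (N+h)·cosφ·sinλ = -1820828.298 m; Z = (N(1−e²)+h)·sinφ = -5752624.921 m.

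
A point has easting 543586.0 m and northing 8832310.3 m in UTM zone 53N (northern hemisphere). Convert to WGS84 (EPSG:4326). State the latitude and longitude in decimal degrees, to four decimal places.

Zone 53N: λ₀ = 135°, k₀ = 0.9996, false easting 500000 m.
Meridian distance M = (N − FN)/k₀ = 8835844.6 m.
Inverse transverse Mercator on WGS84 gives φ = 79.55130020°, λ = 137.15330179°.

lat 79.5513°, lon 137.1533°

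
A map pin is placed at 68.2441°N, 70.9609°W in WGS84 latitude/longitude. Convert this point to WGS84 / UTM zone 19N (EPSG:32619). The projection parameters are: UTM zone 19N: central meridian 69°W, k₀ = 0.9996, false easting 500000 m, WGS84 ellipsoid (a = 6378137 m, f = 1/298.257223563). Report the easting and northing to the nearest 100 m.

Zone 19 central meridian λ₀ = 6×19 − 183 = -69°; Δλ = -1.9609°.
Transverse Mercator on WGS84 with k₀ = 0.9996 gives E = 418900.790 m, N = 7571368.768 m.

E 418900 m, N 7571400 m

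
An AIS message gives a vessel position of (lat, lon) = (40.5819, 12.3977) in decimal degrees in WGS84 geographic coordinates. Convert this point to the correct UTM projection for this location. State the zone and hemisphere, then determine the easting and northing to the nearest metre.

Zone 33N: E 279754 m, N 4495601 m

Longitude 12.3977° lies in the 6° band [12°, 18°), giving zone 33; latitude is north of the equator, so 33N.
Zone 33 central meridian λ₀ = 6×33 − 183 = 15°; Δλ = -2.6023°.
Transverse Mercator on WGS84 with k₀ = 0.9996 gives E = 279753.686 m, N = 4495600.643 m.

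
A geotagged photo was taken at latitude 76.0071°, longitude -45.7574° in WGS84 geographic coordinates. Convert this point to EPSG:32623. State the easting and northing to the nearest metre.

E 479557 m, N 8436109 m

Zone 23 central meridian λ₀ = 6×23 − 183 = -45°; Δλ = -0.7574°.
Transverse Mercator on WGS84 with k₀ = 0.9996 gives E = 479557.036 m, N = 8436108.722 m.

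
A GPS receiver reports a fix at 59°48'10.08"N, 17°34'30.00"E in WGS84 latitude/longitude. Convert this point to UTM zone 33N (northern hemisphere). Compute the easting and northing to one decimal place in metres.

Zone 33 central meridian λ₀ = 6×33 − 183 = 15°; Δλ = +2.5750°.
Transverse Mercator on WGS84 with k₀ = 0.9996 gives E = 644457.421 m, N = 6632256.138 m.

E 644457.4 m, N 6632256.1 m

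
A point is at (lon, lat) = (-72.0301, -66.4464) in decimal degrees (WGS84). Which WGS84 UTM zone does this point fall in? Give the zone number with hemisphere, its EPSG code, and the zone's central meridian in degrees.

UTM zone = ⌊(λ + 180)/6⌋ + 1; -72.0301° ∈ [-78°, -72°) → zone 18.
Hemisphere: S (φ < 0).
Central meridian λ₀ = 6×18 − 183 = -75°.
EPSG code: 32718.

Zone 18S (EPSG:32718), central meridian -75°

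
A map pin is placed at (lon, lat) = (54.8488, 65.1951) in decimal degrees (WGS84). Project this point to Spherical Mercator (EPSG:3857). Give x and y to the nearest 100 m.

Web Mercator is spherical with R = a = 6378137 m.
x = R·λ = 6378137 × 0.957292151 = 6105740.487 m.
y = R·ln tan(π/4 + φ/2) = 6378137 × 1.514541057 = 9659950.353 m.

x 6105700 m, y 9660000 m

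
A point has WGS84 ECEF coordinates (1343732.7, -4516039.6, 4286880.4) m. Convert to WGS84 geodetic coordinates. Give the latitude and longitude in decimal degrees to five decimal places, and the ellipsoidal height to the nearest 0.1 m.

lat 42.48860°, lon -73.42980°, h 1627.7 m

λ = atan2(Y, X) = -73.42980000°; p = √(X²+Y²) = 4711712.1 m.
Bowring's method on WGS84 (a = 6378137 m, b = 6356752.314 m) gives φ = 42.48860016°, h = 1627.656 m.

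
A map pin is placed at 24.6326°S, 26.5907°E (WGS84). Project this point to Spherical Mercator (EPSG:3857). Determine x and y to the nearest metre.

Web Mercator is spherical with R = a = 6378137 m.
x = R·λ = 6378137 × 0.464095265 = 2960063.184 m.
y = R·ln tan(π/4 + φ/2) = 6378137 × -0.443810605 = -2830684.838 m.

x 2960063 m, y -2830685 m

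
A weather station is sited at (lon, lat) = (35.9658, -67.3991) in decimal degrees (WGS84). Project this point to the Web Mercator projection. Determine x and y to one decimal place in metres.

x 4003694.5 m, y -10270706.7 m

Web Mercator is spherical with R = a = 6378137 m.
x = R·λ = 6378137 × 0.627721628 = 4003694.542 m.
y = R·ln tan(π/4 + φ/2) = 6378137 × -1.610298857 = -10270706.718 m.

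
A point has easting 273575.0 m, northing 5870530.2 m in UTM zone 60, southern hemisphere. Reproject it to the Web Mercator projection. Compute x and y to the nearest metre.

Unproject from UTM 60S (λ₀ = 177°) → φ = -37.28430031°, λ = 174.44590020°.
Web Mercator (R = 6378137 m): x = 19419228.781 m, y = -4478809.019 m.

x 19419229 m, y -4478809 m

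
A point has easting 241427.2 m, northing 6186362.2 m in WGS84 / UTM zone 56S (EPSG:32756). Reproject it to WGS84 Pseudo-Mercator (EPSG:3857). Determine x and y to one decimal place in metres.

Unproject from UTM 56S (λ₀ = 153°) → φ = -34.43190027°, λ = 150.18610009°.
Web Mercator (R = 6378137 m): x = 16718640.187 m, y = -4086944.170 m.

x 16718640.2 m, y -4086944.2 m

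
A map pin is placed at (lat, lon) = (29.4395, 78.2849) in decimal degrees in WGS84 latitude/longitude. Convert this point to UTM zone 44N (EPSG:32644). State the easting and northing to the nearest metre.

Zone 44 central meridian λ₀ = 6×44 − 183 = 81°; Δλ = -2.7151°.
Transverse Mercator on WGS84 with k₀ = 0.9996 gives E = 236624.558 m, N = 3259748.664 m.

E 236625 m, N 3259749 m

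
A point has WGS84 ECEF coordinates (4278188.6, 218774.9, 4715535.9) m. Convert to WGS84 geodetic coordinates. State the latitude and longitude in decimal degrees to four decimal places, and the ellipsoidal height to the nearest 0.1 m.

λ = atan2(Y, X) = 2.92739998°; p = √(X²+Y²) = 4283778.7 m.
Bowring's method on WGS84 (a = 6378137 m, b = 6356752.314 m) gives φ = 47.93810039°, h = 4401.395 m.

lat 47.9381°, lon 2.9274°, h 4401.4 m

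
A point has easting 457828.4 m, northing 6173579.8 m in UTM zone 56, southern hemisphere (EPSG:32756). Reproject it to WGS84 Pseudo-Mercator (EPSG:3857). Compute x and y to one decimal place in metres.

Unproject from UTM 56S (λ₀ = 153°) → φ = -34.57870041°, λ = 152.54019986°.
Web Mercator (R = 6378137 m): x = 16980697.374 m, y = -4106774.585 m.

x 16980697.4 m, y -4106774.6 m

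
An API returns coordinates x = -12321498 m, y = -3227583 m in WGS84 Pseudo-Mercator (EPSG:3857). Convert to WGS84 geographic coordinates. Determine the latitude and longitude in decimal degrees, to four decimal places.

R = 6378137 m. λ = x/R = -110.68589977°.
φ = 2·arctan(exp(y/R)) − 90° = 2·arctan(0.60288) − 90° = -27.83020229°.

lat -27.8302°, lon -110.6859°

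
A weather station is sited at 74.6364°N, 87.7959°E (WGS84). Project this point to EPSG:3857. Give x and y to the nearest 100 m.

x 9773400 m, y 12777700 m

Web Mercator is spherical with R = a = 6378137 m.
x = R·λ = 6378137 × 1.532327525 = 9773394.882 m.
y = R·ln tan(π/4 + φ/2) = 6378137 × 2.003355981 = 12777678.909 m.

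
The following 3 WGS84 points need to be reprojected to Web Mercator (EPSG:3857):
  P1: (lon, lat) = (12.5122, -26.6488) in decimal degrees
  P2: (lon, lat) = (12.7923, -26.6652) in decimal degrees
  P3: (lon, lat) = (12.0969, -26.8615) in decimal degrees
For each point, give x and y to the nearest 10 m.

P1: x 1392850 m, y -3079660 m; P2: x 1424030 m, y -3081700 m; P3: x 1346620 m, y -3106180 m

Web Mercator: x = R·λ, y = R·ln tan(π/4+φ/2), R = 6378137 m.
P1 (-26.6488°, 12.5122°) → (1392851.733, -3079662.053) m.
P2 (-26.6652°, 12.7923°) → (1424032.322, -3081704.822) m.
P3 (-26.8615°, 12.0969°) → (1346620.748, -3106178.635) m.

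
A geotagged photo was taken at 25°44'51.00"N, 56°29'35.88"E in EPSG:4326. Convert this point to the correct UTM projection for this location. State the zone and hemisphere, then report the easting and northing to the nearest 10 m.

Longitude 56.4933° lies in the 6° band [54°, 60°), giving zone 40; latitude is north of the equator, so 40N.
Zone 40 central meridian λ₀ = 6×40 − 183 = 57°; Δλ = -0.5067°.
Transverse Mercator on WGS84 with k₀ = 0.9996 gives E = 449182.317 m, N = 2847819.162 m.

Zone 40N: E 449180 m, N 2847820 m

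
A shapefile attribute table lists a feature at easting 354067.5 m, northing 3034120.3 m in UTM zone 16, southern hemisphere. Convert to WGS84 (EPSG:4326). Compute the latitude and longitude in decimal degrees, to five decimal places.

lat -62.79400°, lon -89.86160°

Zone 16S: λ₀ = -87°, k₀ = 0.9996, false easting 500000 m, false northing 10000000 m.
Meridian distance M = (N − FN)/k₀ = -6968667.2 m.
Inverse transverse Mercator on WGS84 gives φ = -62.79400022°, λ = -89.86160078°.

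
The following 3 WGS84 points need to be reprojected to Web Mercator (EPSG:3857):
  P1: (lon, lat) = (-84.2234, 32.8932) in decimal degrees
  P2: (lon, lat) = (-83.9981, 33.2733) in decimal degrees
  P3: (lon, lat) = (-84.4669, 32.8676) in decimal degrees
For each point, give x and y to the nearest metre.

P1: x -9375706 m, y 3881137 m; P2: x -9350626 m, y 3931636 m; P3: x -9402812 m, y 3877743 m

Web Mercator: x = R·λ, y = R·ln tan(π/4+φ/2), R = 6378137 m.
P1 (32.8932°, -84.2234°) → (-9375706.001, 3881136.615) m.
P2 (33.2733°, -83.9981°) → (-9350625.720, 3931636.407) m.
P3 (32.8676°, -84.4669°) → (-9402812.297, 3877743.235) m.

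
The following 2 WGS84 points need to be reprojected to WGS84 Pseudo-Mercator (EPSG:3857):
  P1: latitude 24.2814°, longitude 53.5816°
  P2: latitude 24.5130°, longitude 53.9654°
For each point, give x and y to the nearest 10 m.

P1: x 5964680 m, y 2787740 m; P2: x 6007400 m, y 2816050 m

Web Mercator: x = R·λ, y = R·ln tan(π/4+φ/2), R = 6378137 m.
P1 (24.2814°, 53.5816°) → (5964676.428, 2787735.608) m.
P2 (24.5130°, 53.9654°) → (6007400.848, 2816045.161) m.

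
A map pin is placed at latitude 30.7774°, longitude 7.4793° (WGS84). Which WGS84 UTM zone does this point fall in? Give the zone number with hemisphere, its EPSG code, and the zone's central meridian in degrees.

Zone 32N (EPSG:32632), central meridian 9°

UTM zone = ⌊(λ + 180)/6⌋ + 1; 7.4793° ∈ [6°, 12°) → zone 32.
Hemisphere: N (φ ≥ 0).
Central meridian λ₀ = 6×32 − 183 = 9°.
EPSG code: 32632.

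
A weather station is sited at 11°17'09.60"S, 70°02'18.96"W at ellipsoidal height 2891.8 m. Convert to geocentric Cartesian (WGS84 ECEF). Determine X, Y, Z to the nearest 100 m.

WGS84: a = 6378137 m, e² = 0.006694380; N(φ) = a/√(1−e²sin²φ) = 6378954.840 m.
X = (N+h)·cosφ·cosλ = 2136549.267 m; Y = (N+h)·cosφ·sinλ = -5882448.476 m; Z = (N(1−e²)+h)·sinφ = -1240611.770 m.

X 2136500 m, Y -5882400 m, Z -1240600 m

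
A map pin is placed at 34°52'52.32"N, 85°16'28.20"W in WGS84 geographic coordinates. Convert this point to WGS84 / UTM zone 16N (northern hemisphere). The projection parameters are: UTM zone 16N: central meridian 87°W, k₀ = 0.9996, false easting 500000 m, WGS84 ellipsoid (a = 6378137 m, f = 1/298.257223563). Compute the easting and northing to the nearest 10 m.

E 657690 m, N 3861230 m

Zone 16 central meridian λ₀ = 6×16 − 183 = -87°; Δλ = +1.7255°.
Transverse Mercator on WGS84 with k₀ = 0.9996 gives E = 657690.277 m, N = 3861226.874 m.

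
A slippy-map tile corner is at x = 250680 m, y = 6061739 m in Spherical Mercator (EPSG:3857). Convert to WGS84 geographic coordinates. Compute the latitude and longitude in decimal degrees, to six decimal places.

lat 47.728100°, lon 2.251897°

R = 6378137 m. λ = x/R = 2.25189675°.
φ = 2·arctan(exp(y/R)) − 90° = 2·arctan(2.58673) − 90° = 47.72810012°.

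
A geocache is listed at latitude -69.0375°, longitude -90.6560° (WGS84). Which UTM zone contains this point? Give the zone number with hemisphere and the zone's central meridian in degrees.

Zone 15S, central meridian -93°

UTM zone = ⌊(λ + 180)/6⌋ + 1; -90.6560° ∈ [-96°, -90°) → zone 15.
Hemisphere: S (φ < 0).
Central meridian λ₀ = 6×15 − 183 = -93°.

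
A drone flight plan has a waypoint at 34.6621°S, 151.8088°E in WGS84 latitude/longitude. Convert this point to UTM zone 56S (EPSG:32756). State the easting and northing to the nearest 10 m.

E 390850 m, N 6163780 m

Zone 56 central meridian λ₀ = 6×56 − 183 = 153°; Δλ = -1.1912°.
Transverse Mercator on WGS84 with k₀ = 0.9996 gives E = 390853.280 m, N = 6163782.375 m.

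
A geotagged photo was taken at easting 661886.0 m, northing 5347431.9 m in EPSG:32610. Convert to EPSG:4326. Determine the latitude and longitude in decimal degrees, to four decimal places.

lat 48.2594°, lon -120.8188°

Zone 10N: λ₀ = -123°, k₀ = 0.9996, false easting 500000 m.
Meridian distance M = (N − FN)/k₀ = 5349571.7 m.
Inverse transverse Mercator on WGS84 gives φ = 48.25940002°, λ = -120.81879968°.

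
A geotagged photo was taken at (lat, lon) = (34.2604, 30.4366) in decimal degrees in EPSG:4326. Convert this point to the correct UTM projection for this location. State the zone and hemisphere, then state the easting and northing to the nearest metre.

Zone 36N: E 263971 m, N 3794003 m

Longitude 30.4366° lies in the 6° band [30°, 36°), giving zone 36; latitude is north of the equator, so 36N.
Zone 36 central meridian λ₀ = 6×36 − 183 = 33°; Δλ = -2.5634°.
Transverse Mercator on WGS84 with k₀ = 0.9996 gives E = 263971.289 m, N = 3794002.776 m.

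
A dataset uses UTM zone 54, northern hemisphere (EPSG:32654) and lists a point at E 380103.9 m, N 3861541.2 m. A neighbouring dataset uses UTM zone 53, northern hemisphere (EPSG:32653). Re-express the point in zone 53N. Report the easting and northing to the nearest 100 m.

UTM 54N → geographic: φ = 34.88919990°, λ = 139.68790023°.
UTM 53N (λ₀ = 135°) forward: E = 928520.883 m, N = 3870796.500 m.

E 928500 m, N 3870800 m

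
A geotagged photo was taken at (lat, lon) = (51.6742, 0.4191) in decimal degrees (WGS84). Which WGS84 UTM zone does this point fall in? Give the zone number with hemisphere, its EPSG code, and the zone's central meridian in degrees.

UTM zone = ⌊(λ + 180)/6⌋ + 1; 0.4191° ∈ [0°, 6°) → zone 31.
Hemisphere: N (φ ≥ 0).
Central meridian λ₀ = 6×31 − 183 = 3°.
EPSG code: 32631.

Zone 31N (EPSG:32631), central meridian 3°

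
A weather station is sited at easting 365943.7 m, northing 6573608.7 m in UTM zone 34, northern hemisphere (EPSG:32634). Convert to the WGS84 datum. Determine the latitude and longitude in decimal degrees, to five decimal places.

lat 59.28010°, lon 18.64720°

Zone 34N: λ₀ = 21°, k₀ = 0.9996, false easting 500000 m.
Meridian distance M = (N − FN)/k₀ = 6576239.2 m.
Inverse transverse Mercator on WGS84 gives φ = 59.28009991°, λ = 18.64720053°.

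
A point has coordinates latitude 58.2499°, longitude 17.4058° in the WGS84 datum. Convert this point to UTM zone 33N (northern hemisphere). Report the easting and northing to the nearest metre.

E 641194 m, N 6459054 m

Zone 33 central meridian λ₀ = 6×33 − 183 = 15°; Δλ = +2.4058°.
Transverse Mercator on WGS84 with k₀ = 0.9996 gives E = 641194.352 m, N = 6459054.135 m.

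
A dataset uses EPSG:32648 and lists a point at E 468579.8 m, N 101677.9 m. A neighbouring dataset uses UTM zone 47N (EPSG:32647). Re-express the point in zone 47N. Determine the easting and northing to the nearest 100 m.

E 1137200 m, N 102200 m

UTM 48N → geographic: φ = 0.91989982°, λ = 104.71759959°.
UTM 47N (λ₀ = 99°) forward: E = 1137209.295 m, N = 102188.389 m.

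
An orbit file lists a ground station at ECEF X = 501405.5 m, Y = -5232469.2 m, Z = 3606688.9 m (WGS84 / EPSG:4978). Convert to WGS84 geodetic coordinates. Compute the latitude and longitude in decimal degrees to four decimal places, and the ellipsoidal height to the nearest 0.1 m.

lat 34.6355°, lon -84.5263°, h 3552.9 m

λ = atan2(Y, X) = -84.52630001°; p = √(X²+Y²) = 5256438.1 m.
Bowring's method on WGS84 (a = 6378137 m, b = 6356752.314 m) gives φ = 34.63549985°, h = 3552.891 m.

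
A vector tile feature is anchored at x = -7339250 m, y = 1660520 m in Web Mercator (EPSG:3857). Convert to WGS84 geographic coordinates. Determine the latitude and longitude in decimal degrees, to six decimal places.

lat 14.750997°, lon -65.929604°

R = 6378137 m. λ = x/R = -65.92960449°.
φ = 2·arctan(exp(y/R)) − 90° = 2·arctan(1.29738) − 90° = 14.75099664°.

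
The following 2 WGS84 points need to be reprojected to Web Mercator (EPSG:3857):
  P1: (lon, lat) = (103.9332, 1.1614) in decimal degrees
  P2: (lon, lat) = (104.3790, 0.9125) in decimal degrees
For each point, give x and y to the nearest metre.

P1: x 11569791 m, y 129295 m; P2: x 11619417 m, y 101583 m

Web Mercator: x = R·λ, y = R·ln tan(π/4+φ/2), R = 6378137 m.
P1 (1.1614°, 103.9332°) → (11569790.901, 129295.311) m.
P2 (0.9125°, 104.3790°) → (11619417.130, 101583.330) m.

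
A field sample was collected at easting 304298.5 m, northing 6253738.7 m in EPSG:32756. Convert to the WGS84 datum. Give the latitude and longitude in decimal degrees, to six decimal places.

lat -33.838500°, lon 150.885000°

Zone 56S: λ₀ = 153°, k₀ = 0.9996, false easting 500000 m, false northing 10000000 m.
Meridian distance M = (N − FN)/k₀ = -3747760.4 m.
Inverse transverse Mercator on WGS84 gives φ = -33.83849967°, λ = 150.88500039°.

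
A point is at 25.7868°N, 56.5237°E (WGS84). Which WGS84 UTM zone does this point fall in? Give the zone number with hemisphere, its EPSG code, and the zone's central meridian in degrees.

UTM zone = ⌊(λ + 180)/6⌋ + 1; 56.5237° ∈ [54°, 60°) → zone 40.
Hemisphere: N (φ ≥ 0).
Central meridian λ₀ = 6×40 − 183 = 57°.
EPSG code: 32640.

Zone 40N (EPSG:32640), central meridian 57°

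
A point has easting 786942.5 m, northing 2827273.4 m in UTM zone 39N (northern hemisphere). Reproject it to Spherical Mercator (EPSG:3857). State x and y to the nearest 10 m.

x 5995140 m, y 2941600 m

Unproject from UTM 39N (λ₀ = 51°) → φ = 25.53500013°, λ = 53.85530017°.
Web Mercator (R = 6378137 m): x = 5995144.592 m, y = 2941601.774 m.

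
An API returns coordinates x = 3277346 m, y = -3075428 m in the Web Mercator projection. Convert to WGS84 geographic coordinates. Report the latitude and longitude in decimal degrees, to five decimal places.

lat -26.61480°, lon 29.44090°

R = 6378137 m. λ = x/R = 29.44090003°.
φ = 2·arctan(exp(y/R)) − 90° = 2·arctan(0.61743) − 90° = -26.61480017°.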